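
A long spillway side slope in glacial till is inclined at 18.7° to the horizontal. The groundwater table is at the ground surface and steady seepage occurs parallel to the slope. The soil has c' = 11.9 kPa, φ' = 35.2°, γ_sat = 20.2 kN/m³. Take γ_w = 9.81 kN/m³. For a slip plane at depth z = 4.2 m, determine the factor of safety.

FS = 1.53

With seepage parallel to the slope and the water table at the surface, the effective normal stress on the slip plane uses the buoyant unit weight γ' = γ_sat − γ_w while the driving shear stress uses γ_sat:
FS = [c' + γ' z cos²β tanφ'] / [γ_sat z sinβ cosβ]
γ' = 20.2 − 9.81 = 10.39 kN/m³
Numerator = 11.9 + 10.39·4.2·cos²18.7°·tan35.2° = 11.9 + 10.39·4.2·0.8972·0.7054 = 39.519 kPa
Denominator = 20.2·4.2·sin18.7°·cos18.7° = 20.2·4.2·0.3206·0.9472 = 25.765 kPa
FS = 39.519 / 25.765 = 1.534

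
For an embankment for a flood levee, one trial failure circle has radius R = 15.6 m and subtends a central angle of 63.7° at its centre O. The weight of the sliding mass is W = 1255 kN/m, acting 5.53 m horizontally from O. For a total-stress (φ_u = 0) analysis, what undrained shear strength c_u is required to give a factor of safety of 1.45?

FS = c_u·L_a·R / (W·d), so c_u = FS·W·d / (L_a·R).
Arc length L_a = R·θ = 15.6·(63.7°·π/180) = 15.6·1.1118 = 17.34 m
c_u = 1.45·1255·5.53 / (17.34·15.6) = 10063.2 / 270.56 = 37.19 kPa

c_u = 37.2 kPa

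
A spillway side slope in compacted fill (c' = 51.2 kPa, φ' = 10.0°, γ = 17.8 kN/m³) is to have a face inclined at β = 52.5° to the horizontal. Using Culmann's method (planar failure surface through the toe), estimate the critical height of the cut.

Culmann's analysis gives the critical failure plane at α_cr = (β + φ')/2 = (52.5 + 10.0)/2 = 31.2°, and the critical height
H_c = (4c'/γ) · sinβ cosφ' / [1 − cos(β − φ')]
    = (4·51.2/17.8) · sin52.5°·cos10.0° / [1 − cos(42.5°)]
    = 11.506 · 0.7934·0.9848 / [1 − 0.7373]
    = 11.506 · 0.7813 / 0.2627
    = 34.22 m

H_c = 34.22 m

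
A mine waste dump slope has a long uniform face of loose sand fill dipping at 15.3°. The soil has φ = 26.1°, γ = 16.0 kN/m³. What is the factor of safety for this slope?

For a dry cohesionless infinite slope the factor of safety is FS = tanφ / tanβ.
FS = tan26.1° / tan15.3° = 0.4899 / 0.2736 = 1.791

FS = 1.79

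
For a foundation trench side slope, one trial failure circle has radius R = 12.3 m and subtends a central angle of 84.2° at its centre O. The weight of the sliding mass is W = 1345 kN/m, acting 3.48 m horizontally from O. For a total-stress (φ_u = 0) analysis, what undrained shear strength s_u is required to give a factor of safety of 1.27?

FS = s_u·L_a·R / (W·d), so s_u = FS·W·d / (L_a·R).
Arc length L_a = R·θ = 12.3·(84.2°·π/180) = 12.3·1.4696 = 18.08 m
s_u = 1.27·1345·3.48 / (18.08·12.3) = 5944.4 / 222.33 = 26.74 kPa

s_u = 26.7 kPa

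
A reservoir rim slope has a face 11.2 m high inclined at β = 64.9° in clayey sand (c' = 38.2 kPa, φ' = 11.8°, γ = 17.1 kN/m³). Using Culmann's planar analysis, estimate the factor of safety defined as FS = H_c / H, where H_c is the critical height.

H_c = (4c'/γ) · sinβ cosφ' / [1 − cos(β − φ')]
    = (4·38.2/17.1) · sin64.9°·cos11.8° / [1 − cos53.1°]
    = 8.936 · 0.8864 / 0.3996 = 19.82 m
FS = H_c / H = 19.82 / 11.2 = 1.770

FS = 1.77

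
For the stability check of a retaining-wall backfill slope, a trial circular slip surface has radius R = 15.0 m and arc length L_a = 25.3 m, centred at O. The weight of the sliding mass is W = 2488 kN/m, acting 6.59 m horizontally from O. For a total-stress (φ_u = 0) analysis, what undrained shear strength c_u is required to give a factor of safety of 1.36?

FS = c_u·L_a·R / (W·d), so c_u = FS·W·d / (L_a·R).
c_u = 1.36·2488·6.59 / (25.30·15.0) = 22298.5 / 379.50 = 58.76 kPa

c_u = 58.8 kPa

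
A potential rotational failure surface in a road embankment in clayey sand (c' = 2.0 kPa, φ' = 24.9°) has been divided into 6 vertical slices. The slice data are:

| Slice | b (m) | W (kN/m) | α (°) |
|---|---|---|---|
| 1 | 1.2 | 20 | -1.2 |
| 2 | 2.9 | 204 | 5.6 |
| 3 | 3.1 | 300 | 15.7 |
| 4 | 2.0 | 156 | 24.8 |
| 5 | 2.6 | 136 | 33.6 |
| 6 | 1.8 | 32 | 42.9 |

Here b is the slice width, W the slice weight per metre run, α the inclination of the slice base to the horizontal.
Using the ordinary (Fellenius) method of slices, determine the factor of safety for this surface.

FS = 1.51

Ordinary method of slices: FS = Σ[c'·Δl_i + (W_i cosα_i)·tanφ'] / Σ W_i sinα_i, with Δl_i = b_i / cosα_i.
Slice 1: Δl = 1.2/cos(-1.2°) = 1.200 m; N'_1 = 20·cos(-1.2°) = 20.0; c'Δl = 2.40; W sinα = -0.4
Slice 2: Δl = 2.9/cos5.6° = 2.914 m; N'_2 = 204·cos5.6° = 203.0; c'Δl = 5.83; W sinα = 19.9
Slice 3: Δl = 3.1/cos15.7° = 3.220 m; N'_3 = 300·cos15.7° = 288.8; c'Δl = 6.44; W sinα = 81.2
Slice 4: Δl = 2.0/cos24.8° = 2.203 m; N'_4 = 156·cos24.8° = 141.6; c'Δl = 4.41; W sinα = 65.4
Slice 5: Δl = 2.6/cos33.6° = 3.122 m; N'_5 = 136·cos33.6° = 113.3; c'Δl = 6.24; W sinα = 75.3
Slice 6: Δl = 1.8/cos42.9° = 2.457 m; N'_6 = 32·cos42.9° = 23.4; c'Δl = 4.91; W sinα = 21.8
Σc'Δl = 30.2 kN/m; ΣN' = 790.2 kN/m; ΣW sinα = 263.1 kN/m
Resisting = 30.2 + 790.2·tan24.9° = 30.2 + 366.8 = 397.0 kN/m
FS = 397.0 / 263.1 = 1.509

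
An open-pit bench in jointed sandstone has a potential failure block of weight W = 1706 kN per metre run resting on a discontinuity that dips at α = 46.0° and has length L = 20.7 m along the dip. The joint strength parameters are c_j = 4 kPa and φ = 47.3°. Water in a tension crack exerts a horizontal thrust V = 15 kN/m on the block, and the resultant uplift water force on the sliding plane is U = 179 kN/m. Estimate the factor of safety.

FS = 0.94

Resolving the block weight along and normal to the plane and applying the Mohr–Coulomb strength on the joint:
N' = W cosα − U − V sinα = 1706·cos46.0° − 179 − 15·sin46.0° = 995.3 kN/m
Driving force T = W sinα + V cosα = 1706·sin46.0° + 15·cos46.0° = 1237.6 kN/m
Resisting force R = c_j·L + N'·tanφ = 4·20.7 + 995.3·tan47.3° = 82.8 + 1078.6 = 1161.4 kN/m
FS = R / T = 1161.4 / 1237.6 = 0.938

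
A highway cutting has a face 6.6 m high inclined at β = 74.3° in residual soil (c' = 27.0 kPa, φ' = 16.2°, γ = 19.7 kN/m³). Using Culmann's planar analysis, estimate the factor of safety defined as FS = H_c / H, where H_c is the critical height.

FS = 1.63

H_c = (4c'/γ) · sinβ cosφ' / [1 − cos(β − φ')]
    = (4·27.0/19.7) · sin74.3°·cos16.2° / [1 − cos58.1°]
    = 5.482 · 0.9245 / 0.4716 = 10.75 m
FS = H_c / H = 10.75 / 6.6 = 1.628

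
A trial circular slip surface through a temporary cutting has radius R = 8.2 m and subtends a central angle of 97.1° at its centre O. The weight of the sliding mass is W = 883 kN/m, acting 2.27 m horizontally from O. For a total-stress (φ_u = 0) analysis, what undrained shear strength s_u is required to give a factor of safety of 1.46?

s_u = 25.7 kPa

FS = s_u·L_a·R / (W·d), so s_u = FS·W·d / (L_a·R).
Arc length L_a = R·θ = 8.2·(97.1°·π/180) = 8.2·1.6947 = 13.90 m
s_u = 1.46·883·2.27 / (13.90·8.2) = 2926.4 / 113.95 = 25.68 kPa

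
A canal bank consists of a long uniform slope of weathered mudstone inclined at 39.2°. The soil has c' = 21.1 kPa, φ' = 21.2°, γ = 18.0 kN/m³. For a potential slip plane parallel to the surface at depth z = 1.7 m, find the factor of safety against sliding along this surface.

FS = 1.88

For an infinite slope with a slip plane parallel to the surface (no pore pressure): FS = [c' + γz cos²β tanφ'] / [γz sinβ cosβ].
γz = 18.0·1.7 = 30.60 kN/m²
Numerator = 21.1 + 30.60·cos²39.2°·tan21.2° = 21.1 + 30.60·0.6005·0.3879 = 28.228 kPa
Denominator = 30.60·sin39.2°·cos39.2° = 30.60·0.6320·0.7749 = 14.988 kPa
FS = 28.228 / 14.988 = 1.883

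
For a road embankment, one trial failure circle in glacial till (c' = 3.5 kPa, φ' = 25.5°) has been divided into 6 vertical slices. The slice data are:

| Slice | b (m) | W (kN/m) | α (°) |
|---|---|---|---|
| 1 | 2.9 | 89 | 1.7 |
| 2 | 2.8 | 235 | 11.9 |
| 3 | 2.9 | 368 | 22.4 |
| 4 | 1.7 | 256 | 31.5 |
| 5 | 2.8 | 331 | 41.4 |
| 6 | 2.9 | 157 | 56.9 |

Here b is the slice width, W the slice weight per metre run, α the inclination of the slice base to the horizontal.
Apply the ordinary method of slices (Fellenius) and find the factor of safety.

FS = 0.96

Ordinary method of slices: FS = Σ[c'·Δl_i + (W_i cosα_i)·tanφ'] / Σ W_i sinα_i, with Δl_i = b_i / cosα_i.
Slice 1: Δl = 2.9/cos1.7° = 2.901 m; N'_1 = 89·cos1.7° = 89.0; c'Δl = 10.15; W sinα = 2.6
Slice 2: Δl = 2.8/cos11.9° = 2.861 m; N'_2 = 235·cos11.9° = 229.9; c'Δl = 10.02; W sinα = 48.5
Slice 3: Δl = 2.9/cos22.4° = 3.137 m; N'_3 = 368·cos22.4° = 340.2; c'Δl = 10.98; W sinα = 140.2
Slice 4: Δl = 1.7/cos31.5° = 1.994 m; N'_4 = 256·cos31.5° = 218.3; c'Δl = 6.98; W sinα = 133.8
Slice 5: Δl = 2.8/cos41.4° = 3.733 m; N'_5 = 331·cos41.4° = 248.3; c'Δl = 13.06; W sinα = 218.9
Slice 6: Δl = 2.9/cos56.9° = 5.310 m; N'_6 = 157·cos56.9° = 85.7; c'Δl = 18.59; W sinα = 131.5
Σc'Δl = 69.8 kN/m; ΣN' = 1211.4 kN/m; ΣW sinα = 675.5 kN/m
Resisting = 69.8 + 1211.4·tan25.5° = 69.8 + 577.8 = 647.6 kN/m
FS = 647.6 / 675.5 = 0.959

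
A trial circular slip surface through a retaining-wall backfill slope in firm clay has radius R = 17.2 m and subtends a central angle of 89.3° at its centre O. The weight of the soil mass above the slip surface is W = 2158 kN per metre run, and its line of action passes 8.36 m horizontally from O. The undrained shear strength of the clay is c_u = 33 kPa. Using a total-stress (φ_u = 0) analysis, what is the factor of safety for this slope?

Taking moments about the centre O, the resisting moment is provided by the undrained shear strength acting along the arc:
Arc length L_a = R·θ = 17.2·(89.3°·π/180) = 17.2·1.5586 = 26.81 m
M_R = c_u·L_a·R = 33·26.81·17.2 = 15216.0 kN·m/m
M_D = W·d = 2158·8.36 = 18040.9 kN·m/m
FS = M_R / M_D = 15216.0 / 18040.9 = 0.843

FS = 0.84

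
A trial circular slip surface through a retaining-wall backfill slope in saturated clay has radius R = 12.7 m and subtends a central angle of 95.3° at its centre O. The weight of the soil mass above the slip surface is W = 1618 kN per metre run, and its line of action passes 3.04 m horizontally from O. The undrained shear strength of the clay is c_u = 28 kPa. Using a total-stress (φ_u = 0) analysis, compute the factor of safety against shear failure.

Taking moments about the centre O, the resisting moment is provided by the undrained shear strength acting along the arc:
Arc length L_a = R·θ = 12.7·(95.3°·π/180) = 12.7·1.6633 = 21.12 m
M_R = c_u·L_a·R = 28·21.12·12.7 = 7511.7 kN·m/m
M_D = W·d = 1618·3.04 = 4918.7 kN·m/m
FS = M_R / M_D = 7511.7 / 4918.7 = 1.527

FS = 1.53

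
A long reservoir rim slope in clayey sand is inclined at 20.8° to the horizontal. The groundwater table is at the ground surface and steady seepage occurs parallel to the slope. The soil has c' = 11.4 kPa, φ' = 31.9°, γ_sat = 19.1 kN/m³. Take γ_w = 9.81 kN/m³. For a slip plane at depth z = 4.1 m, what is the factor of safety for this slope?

FS = 1.24

With seepage parallel to the slope and the water table at the surface, the effective normal stress on the slip plane uses the buoyant unit weight γ' = γ_sat − γ_w while the driving shear stress uses γ_sat:
FS = [c' + γ' z cos²β tanφ'] / [γ_sat z sinβ cosβ]
γ' = 19.1 − 9.81 = 9.29 kN/m³
Numerator = 11.4 + 9.29·4.1·cos²20.8°·tan31.9° = 11.4 + 9.29·4.1·0.8739·0.6224 = 32.119 kPa
Denominator = 19.1·4.1·sin20.8°·cos20.8° = 19.1·4.1·0.3551·0.9348 = 25.996 kPa
FS = 32.119 / 25.996 = 1.236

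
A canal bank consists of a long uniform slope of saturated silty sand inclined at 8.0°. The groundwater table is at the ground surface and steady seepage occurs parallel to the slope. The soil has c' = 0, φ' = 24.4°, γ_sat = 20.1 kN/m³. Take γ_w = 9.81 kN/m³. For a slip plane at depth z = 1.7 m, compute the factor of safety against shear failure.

FS = 1.65

With seepage parallel to the slope and the water table at the surface, the effective normal stress on the slip plane uses the buoyant unit weight γ' = γ_sat − γ_w while the driving shear stress uses γ_sat:
FS = [c' + γ' z cos²β tanφ'] / [γ_sat z sinβ cosβ]
(For c' = 0 this reduces to FS = (γ'/γ_sat)·tanφ'/tanβ.)
γ' = 20.1 − 9.81 = 10.29 kN/m³
Numerator = 0.0 + 10.29·1.7·cos²8.0°·tan24.4° = 0.0 + 10.29·1.7·0.9806·0.4536 = 7.781 kPa
Denominator = 20.1·1.7·sin8.0°·cos8.0° = 20.1·1.7·0.1392·0.9903 = 4.709 kPa
FS = 7.781 / 4.709 = 1.652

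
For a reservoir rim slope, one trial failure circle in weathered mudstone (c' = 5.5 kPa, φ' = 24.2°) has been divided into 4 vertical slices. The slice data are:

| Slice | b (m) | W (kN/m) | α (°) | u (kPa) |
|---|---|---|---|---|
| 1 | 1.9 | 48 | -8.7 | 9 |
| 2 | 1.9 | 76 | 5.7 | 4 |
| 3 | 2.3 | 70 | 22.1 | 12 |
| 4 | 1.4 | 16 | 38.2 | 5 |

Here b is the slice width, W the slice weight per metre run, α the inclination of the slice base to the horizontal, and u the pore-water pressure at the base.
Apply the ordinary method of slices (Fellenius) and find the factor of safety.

FS = 2.90

Ordinary method of slices: FS = Σ[c'·Δl_i + (W_i cosα_i − u_i·Δl_i)·tanφ'] / Σ W_i sinα_i, with Δl_i = b_i / cosα_i.
Slice 1: Δl = 1.9/cos(-8.7°) = 1.922 m; N'_1 = 48·cos(-8.7°) − 9·1.922 = 30.1; c'Δl = 10.57; W sinα = -7.3
Slice 2: Δl = 1.9/cos5.7° = 1.909 m; N'_2 = 76·cos5.7° − 4·1.909 = 68.0; c'Δl = 10.50; W sinα = 7.5
Slice 3: Δl = 2.3/cos22.1° = 2.482 m; N'_3 = 70·cos22.1° − 12·2.482 = 35.1; c'Δl = 13.65; W sinα = 26.3
Slice 4: Δl = 1.4/cos38.2° = 1.781 m; N'_4 = 16·cos38.2° − 5·1.781 = 3.7; c'Δl = 9.80; W sinα = 9.9
Σc'Δl = 44.5 kN/m; ΣN' = 136.9 kN/m; ΣW sinα = 36.5 kN/m
Resisting = 44.5 + 136.9·tan24.2° = 44.5 + 61.5 = 106.0 kN/m
FS = 106.0 / 36.5 = 2.904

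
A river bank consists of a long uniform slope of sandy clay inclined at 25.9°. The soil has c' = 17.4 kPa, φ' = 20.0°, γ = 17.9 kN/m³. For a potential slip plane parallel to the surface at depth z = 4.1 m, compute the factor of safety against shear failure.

FS = 1.35

For an infinite slope with a slip plane parallel to the surface (no pore pressure): FS = [c' + γz cos²β tanφ'] / [γz sinβ cosβ].
γz = 17.9·4.1 = 73.39 kN/m²
Numerator = 17.4 + 73.39·cos²25.9°·tan20.0° = 17.4 + 73.39·0.8092·0.3640 = 39.015 kPa
Denominator = 73.39·sin25.9°·cos25.9° = 73.39·0.4368·0.8996 = 28.837 kPa
FS = 39.015 / 28.837 = 1.353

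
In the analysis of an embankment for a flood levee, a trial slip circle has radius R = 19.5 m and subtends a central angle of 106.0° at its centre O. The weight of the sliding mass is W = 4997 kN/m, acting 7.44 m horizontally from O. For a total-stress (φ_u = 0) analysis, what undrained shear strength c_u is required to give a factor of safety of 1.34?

c_u = 70.8 kPa

FS = c_u·L_a·R / (W·d), so c_u = FS·W·d / (L_a·R).
Arc length L_a = R·θ = 19.5·(106.0°·π/180) = 19.5·1.8500 = 36.08 m
c_u = 1.34·4997·7.44 / (36.08·19.5) = 49818.1 / 703.48 = 70.82 kPa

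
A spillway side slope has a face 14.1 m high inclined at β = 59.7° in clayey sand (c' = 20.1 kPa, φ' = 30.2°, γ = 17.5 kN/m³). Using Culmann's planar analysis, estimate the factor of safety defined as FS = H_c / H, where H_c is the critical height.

FS = 1.88

H_c = (4c'/γ) · sinβ cosφ' / [1 − cos(β − φ')]
    = (4·20.1/17.5) · sin59.7°·cos30.2° / [1 − cos29.5°]
    = 4.594 · 0.7462 / 0.1296 = 26.44 m
FS = H_c / H = 26.44 / 14.1 = 1.875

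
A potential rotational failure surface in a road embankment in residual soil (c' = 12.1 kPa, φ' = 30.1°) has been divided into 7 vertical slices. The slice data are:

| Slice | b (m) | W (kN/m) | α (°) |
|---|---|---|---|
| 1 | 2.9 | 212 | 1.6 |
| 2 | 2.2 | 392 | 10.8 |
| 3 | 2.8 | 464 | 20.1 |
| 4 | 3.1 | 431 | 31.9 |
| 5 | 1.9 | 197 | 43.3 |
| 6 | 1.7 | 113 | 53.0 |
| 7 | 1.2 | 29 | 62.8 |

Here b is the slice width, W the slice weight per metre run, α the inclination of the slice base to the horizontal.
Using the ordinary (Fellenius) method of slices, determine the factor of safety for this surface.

Ordinary method of slices: FS = Σ[c'·Δl_i + (W_i cosα_i)·tanφ'] / Σ W_i sinα_i, with Δl_i = b_i / cosα_i.
Slice 1: Δl = 2.9/cos1.6° = 2.901 m; N'_1 = 212·cos1.6° = 211.9; c'Δl = 35.10; W sinα = 5.9
Slice 2: Δl = 2.2/cos10.8° = 2.240 m; N'_2 = 392·cos10.8° = 385.1; c'Δl = 27.10; W sinα = 73.5
Slice 3: Δl = 2.8/cos20.1° = 2.982 m; N'_3 = 464·cos20.1° = 435.7; c'Δl = 36.08; W sinα = 159.5
Slice 4: Δl = 3.1/cos31.9° = 3.651 m; N'_4 = 431·cos31.9° = 365.9; c'Δl = 44.18; W sinα = 227.8
Slice 5: Δl = 1.9/cos43.3° = 2.611 m; N'_5 = 197·cos43.3° = 143.4; c'Δl = 31.59; W sinα = 135.1
Slice 6: Δl = 1.7/cos53.0° = 2.825 m; N'_6 = 113·cos53.0° = 68.0; c'Δl = 34.18; W sinα = 90.2
Slice 7: Δl = 1.2/cos62.8° = 2.625 m; N'_7 = 29·cos62.8° = 13.3; c'Δl = 31.77; W sinα = 25.8
Σc'Δl = 240.0 kN/m; ΣN' = 1623.3 kN/m; ΣW sinα = 717.7 kN/m
Resisting = 240.0 + 1623.3·tan30.1° = 240.0 + 941.0 = 1181.0 kN/m
FS = 1181.0 / 717.7 = 1.645

FS = 1.65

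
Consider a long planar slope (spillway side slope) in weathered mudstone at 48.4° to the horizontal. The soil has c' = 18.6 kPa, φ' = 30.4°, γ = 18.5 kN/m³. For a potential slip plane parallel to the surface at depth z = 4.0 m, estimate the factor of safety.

FS = 1.03

For an infinite slope with a slip plane parallel to the surface (no pore pressure): FS = [c' + γz cos²β tanφ'] / [γz sinβ cosβ].
γz = 18.5·4.0 = 74.00 kN/m²
Numerator = 18.6 + 74.00·cos²48.4°·tan30.4° = 18.6 + 74.00·0.4408·0.5867 = 37.737 kPa
Denominator = 74.00·sin48.4°·cos48.4° = 74.00·0.7478·0.6639 = 36.740 kPa
FS = 37.737 / 36.740 = 1.027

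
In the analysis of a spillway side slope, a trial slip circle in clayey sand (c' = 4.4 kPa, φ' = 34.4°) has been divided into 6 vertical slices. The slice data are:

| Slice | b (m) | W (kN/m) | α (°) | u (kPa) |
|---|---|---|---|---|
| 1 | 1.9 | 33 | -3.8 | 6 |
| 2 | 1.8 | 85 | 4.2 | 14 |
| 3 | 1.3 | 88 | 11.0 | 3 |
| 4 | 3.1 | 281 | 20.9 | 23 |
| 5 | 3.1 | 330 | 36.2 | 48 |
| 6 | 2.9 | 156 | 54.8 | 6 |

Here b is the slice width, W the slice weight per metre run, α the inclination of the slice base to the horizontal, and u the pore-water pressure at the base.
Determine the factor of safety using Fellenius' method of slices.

Ordinary method of slices: FS = Σ[c'·Δl_i + (W_i cosα_i − u_i·Δl_i)·tanφ'] / Σ W_i sinα_i, with Δl_i = b_i / cosα_i.
Slice 1: Δl = 1.9/cos(-3.8°) = 1.904 m; N'_1 = 33·cos(-3.8°) − 6·1.904 = 21.5; c'Δl = 8.38; W sinα = -2.2
Slice 2: Δl = 1.8/cos4.2° = 1.805 m; N'_2 = 85·cos4.2° − 14·1.805 = 59.5; c'Δl = 7.94; W sinα = 6.2
Slice 3: Δl = 1.3/cos11.0° = 1.324 m; N'_3 = 88·cos11.0° − 3·1.324 = 82.4; c'Δl = 5.83; W sinα = 16.8
Slice 4: Δl = 3.1/cos20.9° = 3.318 m; N'_4 = 281·cos20.9° − 23·3.318 = 186.2; c'Δl = 14.60; W sinα = 100.2
Slice 5: Δl = 3.1/cos36.2° = 3.842 m; N'_5 = 330·cos36.2° − 48·3.842 = 81.9; c'Δl = 16.90; W sinα = 194.9
Slice 6: Δl = 2.9/cos54.8° = 5.031 m; N'_6 = 156·cos54.8° − 6·5.031 = 59.7; c'Δl = 22.14; W sinα = 127.5
Σc'Δl = 75.8 kN/m; ΣN' = 491.2 kN/m; ΣW sinα = 443.4 kN/m
Resisting = 75.8 + 491.2·tan34.4° = 75.8 + 336.4 = 412.1 kN/m
FS = 412.1 / 443.4 = 0.929

FS = 0.93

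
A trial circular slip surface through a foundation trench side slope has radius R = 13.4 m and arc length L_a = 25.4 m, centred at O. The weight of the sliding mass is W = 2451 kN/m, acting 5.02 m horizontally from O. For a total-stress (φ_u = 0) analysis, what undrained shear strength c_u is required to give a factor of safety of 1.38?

FS = c_u·L_a·R / (W·d), so c_u = FS·W·d / (L_a·R).
c_u = 1.38·2451·5.02 / (25.40·13.4) = 16979.5 / 340.36 = 49.89 kPa

c_u = 49.9 kPa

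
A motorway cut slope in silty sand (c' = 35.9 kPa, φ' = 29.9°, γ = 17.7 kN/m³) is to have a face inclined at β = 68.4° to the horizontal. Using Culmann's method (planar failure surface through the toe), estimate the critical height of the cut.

Culmann's analysis gives the critical failure plane at α_cr = (β + φ')/2 = (68.4 + 29.9)/2 = 49.2°, and the critical height
H_c = (4c'/γ) · sinβ cosφ' / [1 − cos(β − φ')]
    = (4·35.9/17.7) · sin68.4°·cos29.9° / [1 − cos(38.5°)]
    = 8.113 · 0.9298·0.8669 / [1 − 0.7826]
    = 8.113 · 0.8060 / 0.2174
    = 30.08 m

H_c = 30.08 m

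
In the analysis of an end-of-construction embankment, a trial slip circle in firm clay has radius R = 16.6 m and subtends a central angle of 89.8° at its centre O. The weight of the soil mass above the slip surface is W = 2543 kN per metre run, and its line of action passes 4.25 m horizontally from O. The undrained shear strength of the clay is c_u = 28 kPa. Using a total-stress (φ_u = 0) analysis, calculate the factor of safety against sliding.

Taking moments about the centre O, the resisting moment is provided by the undrained shear strength acting along the arc:
Arc length L_a = R·θ = 16.6·(89.8°·π/180) = 16.6·1.5673 = 26.02 m
M_R = c_u·L_a·R = 28·26.02·16.6 = 12092.8 kN·m/m
M_D = W·d = 2543·4.25 = 10807.8 kN·m/m
FS = M_R / M_D = 12092.8 / 10807.8 = 1.119

FS = 1.12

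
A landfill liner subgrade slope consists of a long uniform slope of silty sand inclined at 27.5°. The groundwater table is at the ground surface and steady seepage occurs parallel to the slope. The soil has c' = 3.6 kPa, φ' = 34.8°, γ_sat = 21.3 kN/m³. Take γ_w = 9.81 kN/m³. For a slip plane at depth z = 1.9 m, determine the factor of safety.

With seepage parallel to the slope and the water table at the surface, the effective normal stress on the slip plane uses the buoyant unit weight γ' = γ_sat − γ_w while the driving shear stress uses γ_sat:
FS = [c' + γ' z cos²β tanφ'] / [γ_sat z sinβ cosβ]
γ' = 21.3 − 9.81 = 11.49 kN/m³
Numerator = 3.6 + 11.49·1.9·cos²27.5°·tan34.8° = 3.6 + 11.49·1.9·0.7868·0.6950 = 15.538 kPa
Denominator = 21.3·1.9·sin27.5°·cos27.5° = 21.3·1.9·0.4617·0.8870 = 16.576 kPa
FS = 15.538 / 16.576 = 0.937

FS = 0.94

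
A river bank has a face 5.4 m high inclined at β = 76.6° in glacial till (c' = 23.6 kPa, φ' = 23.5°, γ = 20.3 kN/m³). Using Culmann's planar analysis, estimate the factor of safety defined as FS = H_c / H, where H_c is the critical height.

H_c = (4c'/γ) · sinβ cosφ' / [1 − cos(β − φ')]
    = (4·23.6/20.3) · sin76.6°·cos23.5° / [1 − cos53.1°]
    = 4.650 · 0.8921 / 0.3996 = 10.38 m
FS = H_c / H = 10.38 / 5.4 = 1.923

FS = 1.92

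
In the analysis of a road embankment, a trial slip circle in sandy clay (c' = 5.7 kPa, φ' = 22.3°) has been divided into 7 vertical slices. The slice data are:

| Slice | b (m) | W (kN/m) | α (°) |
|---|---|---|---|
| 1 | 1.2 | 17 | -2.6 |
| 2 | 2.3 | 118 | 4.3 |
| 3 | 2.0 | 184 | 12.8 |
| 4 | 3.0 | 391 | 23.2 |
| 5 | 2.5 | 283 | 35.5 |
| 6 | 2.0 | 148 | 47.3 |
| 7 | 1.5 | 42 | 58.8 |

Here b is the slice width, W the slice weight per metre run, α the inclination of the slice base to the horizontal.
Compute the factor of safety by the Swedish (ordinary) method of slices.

FS = 1.02

Ordinary method of slices: FS = Σ[c'·Δl_i + (W_i cosα_i)·tanφ'] / Σ W_i sinα_i, with Δl_i = b_i / cosα_i.
Slice 1: Δl = 1.2/cos(-2.6°) = 1.201 m; N'_1 = 17·cos(-2.6°) = 17.0; c'Δl = 6.85; W sinα = -0.8
Slice 2: Δl = 2.3/cos4.3° = 2.306 m; N'_2 = 118·cos4.3° = 117.7; c'Δl = 13.15; W sinα = 8.8
Slice 3: Δl = 2.0/cos12.8° = 2.051 m; N'_3 = 184·cos12.8° = 179.4; c'Δl = 11.69; W sinα = 40.8
Slice 4: Δl = 3.0/cos23.2° = 3.264 m; N'_4 = 391·cos23.2° = 359.4; c'Δl = 18.60; W sinα = 154.0
Slice 5: Δl = 2.5/cos35.5° = 3.071 m; N'_5 = 283·cos35.5° = 230.4; c'Δl = 17.50; W sinα = 164.3
Slice 6: Δl = 2.0/cos47.3° = 2.949 m; N'_6 = 148·cos47.3° = 100.4; c'Δl = 16.81; W sinα = 108.8
Slice 7: Δl = 1.5/cos58.8° = 2.896 m; N'_7 = 42·cos58.8° = 21.8; c'Δl = 16.50; W sinα = 35.9
Σc'Δl = 101.1 kN/m; ΣN' = 1026.0 kN/m; ΣW sinα = 511.9 kN/m
Resisting = 101.1 + 1026.0·tan22.3° = 101.1 + 420.8 = 521.9 kN/m
FS = 521.9 / 511.9 = 1.020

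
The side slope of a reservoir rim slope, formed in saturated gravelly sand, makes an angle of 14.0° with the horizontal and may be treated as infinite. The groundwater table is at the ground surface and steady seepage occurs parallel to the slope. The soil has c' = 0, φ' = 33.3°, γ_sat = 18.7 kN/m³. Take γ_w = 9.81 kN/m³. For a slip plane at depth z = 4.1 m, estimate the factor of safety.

With seepage parallel to the slope and the water table at the surface, the effective normal stress on the slip plane uses the buoyant unit weight γ' = γ_sat − γ_w while the driving shear stress uses γ_sat:
FS = [c' + γ' z cos²β tanφ'] / [γ_sat z sinβ cosβ]
(For c' = 0 this reduces to FS = (γ'/γ_sat)·tanφ'/tanβ.)
γ' = 18.7 − 9.81 = 8.89 kN/m³
Numerator = 0.0 + 8.89·4.1·cos²14.0°·tan33.3° = 0.0 + 8.89·4.1·0.9415·0.6569 = 22.541 kPa
Denominator = 18.7·4.1·sin14.0°·cos14.0° = 18.7·4.1·0.2419·0.9703 = 17.997 kPa
FS = 22.541 / 17.997 = 1.252

FS = 1.25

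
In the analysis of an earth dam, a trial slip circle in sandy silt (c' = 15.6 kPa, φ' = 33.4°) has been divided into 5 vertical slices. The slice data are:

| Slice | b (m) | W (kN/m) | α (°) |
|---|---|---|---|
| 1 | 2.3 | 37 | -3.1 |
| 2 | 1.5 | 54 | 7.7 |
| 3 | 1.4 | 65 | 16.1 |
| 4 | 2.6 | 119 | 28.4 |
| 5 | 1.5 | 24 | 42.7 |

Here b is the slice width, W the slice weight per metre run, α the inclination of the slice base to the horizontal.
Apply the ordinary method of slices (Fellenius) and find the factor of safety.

Ordinary method of slices: FS = Σ[c'·Δl_i + (W_i cosα_i)·tanφ'] / Σ W_i sinα_i, with Δl_i = b_i / cosα_i.
Slice 1: Δl = 2.3/cos(-3.1°) = 2.303 m; N'_1 = 37·cos(-3.1°) = 36.9; c'Δl = 35.93; W sinα = -2.0
Slice 2: Δl = 1.5/cos7.7° = 1.514 m; N'_2 = 54·cos7.7° = 53.5; c'Δl = 23.61; W sinα = 7.2
Slice 3: Δl = 1.4/cos16.1° = 1.457 m; N'_3 = 65·cos16.1° = 62.5; c'Δl = 22.73; W sinα = 18.0
Slice 4: Δl = 2.6/cos28.4° = 2.956 m; N'_4 = 119·cos28.4° = 104.7; c'Δl = 46.11; W sinα = 56.6
Slice 5: Δl = 1.5/cos42.7° = 2.041 m; N'_5 = 24·cos42.7° = 17.6; c'Δl = 31.84; W sinα = 16.3
Σc'Δl = 160.2 kN/m; ΣN' = 275.2 kN/m; ΣW sinα = 96.1 kN/m
Resisting = 160.2 + 275.2·tan33.4° = 160.2 + 181.5 = 341.7 kN/m
FS = 341.7 / 96.1 = 3.554

FS = 3.55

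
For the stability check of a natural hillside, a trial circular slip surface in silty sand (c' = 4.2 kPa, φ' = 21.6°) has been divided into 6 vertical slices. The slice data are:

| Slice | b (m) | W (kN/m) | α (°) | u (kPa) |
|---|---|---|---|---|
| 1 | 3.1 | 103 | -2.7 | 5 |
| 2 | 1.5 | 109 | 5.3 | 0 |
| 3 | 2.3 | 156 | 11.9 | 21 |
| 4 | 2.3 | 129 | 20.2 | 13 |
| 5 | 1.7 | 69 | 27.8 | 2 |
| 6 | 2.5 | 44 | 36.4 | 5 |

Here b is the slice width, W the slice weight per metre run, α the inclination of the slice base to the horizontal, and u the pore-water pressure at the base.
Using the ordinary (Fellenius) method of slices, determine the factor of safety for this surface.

Ordinary method of slices: FS = Σ[c'·Δl_i + (W_i cosα_i − u_i·Δl_i)·tanφ'] / Σ W_i sinα_i, with Δl_i = b_i / cosα_i.
Slice 1: Δl = 3.1/cos(-2.7°) = 3.103 m; N'_1 = 103·cos(-2.7°) − 5·3.103 = 87.4; c'Δl = 13.03; W sinα = -4.9
Slice 2: Δl = 1.5/cos5.3° = 1.506 m; N'_2 = 109·cos5.3° − 0·1.506 = 108.5; c'Δl = 6.33; W sinα = 10.1
Slice 3: Δl = 2.3/cos11.9° = 2.351 m; N'_3 = 156·cos11.9° − 21·2.351 = 103.3; c'Δl = 9.87; W sinα = 32.2
Slice 4: Δl = 2.3/cos20.2° = 2.451 m; N'_4 = 129·cos20.2° − 13·2.451 = 89.2; c'Δl = 10.29; W sinα = 44.5
Slice 5: Δl = 1.7/cos27.8° = 1.922 m; N'_5 = 69·cos27.8° − 2·1.922 = 57.2; c'Δl = 8.07; W sinα = 32.2
Slice 6: Δl = 2.5/cos36.4° = 3.106 m; N'_6 = 44·cos36.4° − 5·3.106 = 19.9; c'Δl = 13.05; W sinα = 26.1
Σc'Δl = 60.6 kN/m; ΣN' = 465.5 kN/m; ΣW sinα = 140.2 kN/m
Resisting = 60.6 + 465.5·tan21.6° = 60.6 + 184.3 = 244.9 kN/m
FS = 244.9 / 140.2 = 1.747

FS = 1.75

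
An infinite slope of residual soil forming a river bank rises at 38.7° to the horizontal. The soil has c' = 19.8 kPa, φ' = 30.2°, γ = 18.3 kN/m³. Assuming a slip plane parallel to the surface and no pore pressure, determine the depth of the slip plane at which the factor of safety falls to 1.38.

Setting FS = 1.38 in FS = [c' + γz cos²β tanφ'] / [γz sinβ cosβ] and solving for z:
z = c' / [γ cosβ (FS·sinβ − cosβ·tanφ')]
  = 19.8 / [18.3·cos38.7°·(1.38·sin38.7° − cos38.7°·tan30.2°)]
  = 19.8 / [18.3·0.7804·(1.38·0.6252 − 0.7804·0.5820)]
  = 19.8 / 5.8358 = 3.393 m

z = 3.39 m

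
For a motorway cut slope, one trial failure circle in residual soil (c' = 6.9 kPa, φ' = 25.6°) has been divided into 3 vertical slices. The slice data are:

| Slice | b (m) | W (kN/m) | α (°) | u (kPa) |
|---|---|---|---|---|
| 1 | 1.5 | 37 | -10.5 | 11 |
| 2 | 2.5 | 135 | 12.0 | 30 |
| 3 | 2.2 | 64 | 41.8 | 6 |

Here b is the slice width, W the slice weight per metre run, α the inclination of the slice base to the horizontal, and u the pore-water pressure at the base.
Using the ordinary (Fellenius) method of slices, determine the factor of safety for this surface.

FS = 1.54

Ordinary method of slices: FS = Σ[c'·Δl_i + (W_i cosα_i − u_i·Δl_i)·tanφ'] / Σ W_i sinα_i, with Δl_i = b_i / cosα_i.
Slice 1: Δl = 1.5/cos(-10.5°) = 1.526 m; N'_1 = 37·cos(-10.5°) − 11·1.526 = 19.6; c'Δl = 10.53; W sinα = -6.7
Slice 2: Δl = 2.5/cos12.0° = 2.556 m; N'_2 = 135·cos12.0° − 30·2.556 = 55.4; c'Δl = 17.64; W sinα = 28.1
Slice 3: Δl = 2.2/cos41.8° = 2.951 m; N'_3 = 64·cos41.8° − 6·2.951 = 30.0; c'Δl = 20.36; W sinα = 42.7
Σc'Δl = 48.5 kN/m; ΣN' = 105.0 kN/m; ΣW sinα = 64.0 kN/m
Resisting = 48.5 + 105.0·tan25.6° = 48.5 + 50.3 = 98.8 kN/m
FS = 98.8 / 64.0 = 1.544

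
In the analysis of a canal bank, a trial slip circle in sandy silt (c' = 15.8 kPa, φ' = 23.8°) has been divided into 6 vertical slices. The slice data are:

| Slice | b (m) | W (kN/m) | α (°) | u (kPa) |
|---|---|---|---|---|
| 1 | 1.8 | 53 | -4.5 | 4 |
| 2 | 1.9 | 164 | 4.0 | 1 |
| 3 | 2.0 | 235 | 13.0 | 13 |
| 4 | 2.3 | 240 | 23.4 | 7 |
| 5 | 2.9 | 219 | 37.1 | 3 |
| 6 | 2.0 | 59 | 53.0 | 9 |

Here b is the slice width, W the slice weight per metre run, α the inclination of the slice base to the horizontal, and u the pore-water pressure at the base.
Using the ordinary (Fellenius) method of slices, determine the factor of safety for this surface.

Ordinary method of slices: FS = Σ[c'·Δl_i + (W_i cosα_i − u_i·Δl_i)·tanφ'] / Σ W_i sinα_i, with Δl_i = b_i / cosα_i.
Slice 1: Δl = 1.8/cos(-4.5°) = 1.806 m; N'_1 = 53·cos(-4.5°) − 4·1.806 = 45.6; c'Δl = 28.53; W sinα = -4.2
Slice 2: Δl = 1.9/cos4.0° = 1.905 m; N'_2 = 164·cos4.0° − 1·1.905 = 161.7; c'Δl = 30.09; W sinα = 11.4
Slice 3: Δl = 2.0/cos13.0° = 2.053 m; N'_3 = 235·cos13.0° − 13·2.053 = 202.3; c'Δl = 32.43; W sinα = 52.9
Slice 4: Δl = 2.3/cos23.4° = 2.506 m; N'_4 = 240·cos23.4° − 7·2.506 = 202.7; c'Δl = 39.60; W sinα = 95.3
Slice 5: Δl = 2.9/cos37.1° = 3.636 m; N'_5 = 219·cos37.1° − 3·3.636 = 163.8; c'Δl = 57.45; W sinα = 132.1
Slice 6: Δl = 2.0/cos53.0° = 3.323 m; N'_6 = 59·cos53.0° − 9·3.323 = 5.6; c'Δl = 52.51; W sinα = 47.1
Σc'Δl = 240.6 kN/m; ΣN' = 781.7 kN/m; ΣW sinα = 334.7 kN/m
Resisting = 240.6 + 781.7·tan23.8° = 240.6 + 344.8 = 585.4 kN/m
FS = 585.4 / 334.7 = 1.749

FS = 1.75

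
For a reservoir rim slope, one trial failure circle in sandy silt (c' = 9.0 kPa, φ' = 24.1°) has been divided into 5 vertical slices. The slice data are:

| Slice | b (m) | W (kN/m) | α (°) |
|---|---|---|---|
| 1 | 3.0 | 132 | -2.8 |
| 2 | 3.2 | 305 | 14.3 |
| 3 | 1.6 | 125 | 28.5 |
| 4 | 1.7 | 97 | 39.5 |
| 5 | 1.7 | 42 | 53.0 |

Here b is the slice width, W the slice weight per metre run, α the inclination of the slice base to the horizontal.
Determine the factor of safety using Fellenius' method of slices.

Ordinary method of slices: FS = Σ[c'·Δl_i + (W_i cosα_i)·tanφ'] / Σ W_i sinα_i, with Δl_i = b_i / cosα_i.
Slice 1: Δl = 3.0/cos(-2.8°) = 3.004 m; N'_1 = 132·cos(-2.8°) = 131.8; c'Δl = 27.03; W sinα = -6.4
Slice 2: Δl = 3.2/cos14.3° = 3.302 m; N'_2 = 305·cos14.3° = 295.5; c'Δl = 29.72; W sinα = 75.3
Slice 3: Δl = 1.6/cos28.5° = 1.821 m; N'_3 = 125·cos28.5° = 109.9; c'Δl = 16.39; W sinα = 59.6
Slice 4: Δl = 1.7/cos39.5° = 2.203 m; N'_4 = 97·cos39.5° = 74.8; c'Δl = 19.83; W sinα = 61.7
Slice 5: Δl = 1.7/cos53.0° = 2.825 m; N'_5 = 42·cos53.0° = 25.3; c'Δl = 25.42; W sinα = 33.5
Σc'Δl = 118.4 kN/m; ΣN' = 637.4 kN/m; ΣW sinα = 223.8 kN/m
Resisting = 118.4 + 637.4·tan24.1° = 118.4 + 285.1 = 403.5 kN/m
FS = 403.5 / 223.8 = 1.803

FS = 1.80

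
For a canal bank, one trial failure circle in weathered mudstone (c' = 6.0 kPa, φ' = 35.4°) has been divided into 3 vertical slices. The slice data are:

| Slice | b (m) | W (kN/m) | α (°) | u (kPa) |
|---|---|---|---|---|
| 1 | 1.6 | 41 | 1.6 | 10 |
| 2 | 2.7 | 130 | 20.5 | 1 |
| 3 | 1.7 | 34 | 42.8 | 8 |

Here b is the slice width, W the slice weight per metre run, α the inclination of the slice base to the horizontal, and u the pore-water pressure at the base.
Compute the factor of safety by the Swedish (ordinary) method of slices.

FS = 2.12

Ordinary method of slices: FS = Σ[c'·Δl_i + (W_i cosα_i − u_i·Δl_i)·tanφ'] / Σ W_i sinα_i, with Δl_i = b_i / cosα_i.
Slice 1: Δl = 1.6/cos1.6° = 1.601 m; N'_1 = 41·cos1.6° − 10·1.601 = 25.0; c'Δl = 9.60; W sinα = 1.1
Slice 2: Δl = 2.7/cos20.5° = 2.883 m; N'_2 = 130·cos20.5° − 1·2.883 = 118.9; c'Δl = 17.30; W sinα = 45.5
Slice 3: Δl = 1.7/cos42.8° = 2.317 m; N'_3 = 34·cos42.8° − 8·2.317 = 6.4; c'Δl = 13.90; W sinα = 23.1
Σc'Δl = 40.8 kN/m; ΣN' = 150.3 kN/m; ΣW sinα = 69.8 kN/m
Resisting = 40.8 + 150.3·tan35.4° = 40.8 + 106.8 = 147.6 kN/m
FS = 147.6 / 69.8 = 2.115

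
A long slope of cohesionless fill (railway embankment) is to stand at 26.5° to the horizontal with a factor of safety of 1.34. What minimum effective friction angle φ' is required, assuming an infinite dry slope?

φ' = 33.7°

FS = tanφ'/tanβ ⇒ tanφ' = FS · tanβ = 1.34 · tan26.5° = 0.6681
φ' = arctan(0.6681) = 33.75°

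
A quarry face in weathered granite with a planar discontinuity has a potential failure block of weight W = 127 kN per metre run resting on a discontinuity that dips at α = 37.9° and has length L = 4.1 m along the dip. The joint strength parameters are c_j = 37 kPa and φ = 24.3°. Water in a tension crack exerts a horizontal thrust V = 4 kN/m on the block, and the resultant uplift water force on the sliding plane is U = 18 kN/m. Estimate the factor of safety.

FS = 2.31

Resolving the block weight along and normal to the plane and applying the Mohr–Coulomb strength on the joint:
N' = W cosα − U − V sinα = 127·cos37.9° − 18 − 4·sin37.9° = 79.8 kN/m
Driving force T = W sinα + V cosα = 127·sin37.9° + 4·cos37.9° = 81.2 kN/m
Resisting force R = c_j·L + N'·tanφ = 37·4.1 + 79.8·tan24.3° = 151.7 + 36.0 = 187.7 kN/m
FS = R / T = 187.7 / 81.2 = 2.313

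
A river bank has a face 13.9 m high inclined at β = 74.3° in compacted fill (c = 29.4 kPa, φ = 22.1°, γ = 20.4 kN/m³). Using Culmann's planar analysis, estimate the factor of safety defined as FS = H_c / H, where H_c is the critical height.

FS = 0.96

H_c = (4c/γ) · sinβ cosφ / [1 − cos(β − φ)]
    = (4·29.4/20.4) · sin74.3°·cos22.1° / [1 − cos52.2°]
    = 5.765 · 0.8920 / 0.3871 = 13.28 m
FS = H_c / H = 13.28 / 13.9 = 0.956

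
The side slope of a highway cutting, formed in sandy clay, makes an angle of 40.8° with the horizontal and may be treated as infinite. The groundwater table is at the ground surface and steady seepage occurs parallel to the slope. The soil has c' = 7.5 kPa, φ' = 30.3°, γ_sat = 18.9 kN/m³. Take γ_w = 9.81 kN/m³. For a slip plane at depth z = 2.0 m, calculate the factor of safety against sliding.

With seepage parallel to the slope and the water table at the surface, the effective normal stress on the slip plane uses the buoyant unit weight γ' = γ_sat − γ_w while the driving shear stress uses γ_sat:
FS = [c' + γ' z cos²β tanφ'] / [γ_sat z sinβ cosβ]
γ' = 18.9 − 9.81 = 9.09 kN/m³
Numerator = 7.5 + 9.09·2.0·cos²40.8°·tan30.3° = 7.5 + 9.09·2.0·0.5730·0.5844 = 13.588 kPa
Denominator = 18.9·2.0·sin40.8°·cos40.8° = 18.9·2.0·0.6534·0.7570 = 18.697 kPa
FS = 13.588 / 18.697 = 0.727

FS = 0.73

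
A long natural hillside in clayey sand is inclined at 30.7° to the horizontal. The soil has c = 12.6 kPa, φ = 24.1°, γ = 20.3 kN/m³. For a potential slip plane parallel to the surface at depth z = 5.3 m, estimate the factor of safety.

FS = 1.02

For an infinite slope with a slip plane parallel to the surface (no pore pressure): FS = [c + γz cos²β tanφ] / [γz sinβ cosβ].
γz = 20.3·5.3 = 107.59 kN/m²
Numerator = 12.6 + 107.59·cos²30.7°·tan24.1° = 12.6 + 107.59·0.7393·0.4473 = 48.183 kPa
Denominator = 107.59·sin30.7°·cos30.7° = 107.59·0.5105·0.8599 = 47.231 kPa
FS = 48.183 / 47.231 = 1.020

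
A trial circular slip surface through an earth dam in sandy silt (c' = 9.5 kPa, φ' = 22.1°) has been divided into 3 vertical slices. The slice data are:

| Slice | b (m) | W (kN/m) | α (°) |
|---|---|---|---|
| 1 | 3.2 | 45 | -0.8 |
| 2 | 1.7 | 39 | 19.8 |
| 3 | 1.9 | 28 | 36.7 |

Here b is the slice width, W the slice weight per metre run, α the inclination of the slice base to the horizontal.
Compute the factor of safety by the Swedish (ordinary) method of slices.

FS = 3.83

Ordinary method of slices: FS = Σ[c'·Δl_i + (W_i cosα_i)·tanφ'] / Σ W_i sinα_i, with Δl_i = b_i / cosα_i.
Slice 1: Δl = 3.2/cos(-0.8°) = 3.200 m; N'_1 = 45·cos(-0.8°) = 45.0; c'Δl = 30.40; W sinα = -0.6
Slice 2: Δl = 1.7/cos19.8° = 1.807 m; N'_2 = 39·cos19.8° = 36.7; c'Δl = 17.16; W sinα = 13.2
Slice 3: Δl = 1.9/cos36.7° = 2.370 m; N'_3 = 28·cos36.7° = 22.4; c'Δl = 22.51; W sinα = 16.7
Σc'Δl = 70.1 kN/m; ΣN' = 104.1 kN/m; ΣW sinα = 29.3 kN/m
Resisting = 70.1 + 104.1·tan22.1° = 70.1 + 42.3 = 112.4 kN/m
FS = 112.4 / 29.3 = 3.833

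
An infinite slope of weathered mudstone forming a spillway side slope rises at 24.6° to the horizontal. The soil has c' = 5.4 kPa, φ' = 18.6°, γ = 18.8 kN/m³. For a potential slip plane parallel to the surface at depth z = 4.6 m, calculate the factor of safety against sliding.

For an infinite slope with a slip plane parallel to the surface (no pore pressure): FS = [c' + γz cos²β tanφ'] / [γz sinβ cosβ].
γz = 18.8·4.6 = 86.48 kN/m²
Numerator = 5.4 + 86.48·cos²24.6°·tan18.6° = 5.4 + 86.48·0.8267·0.3365 = 29.460 kPa
Denominator = 86.48·sin24.6°·cos24.6° = 86.48·0.4163·0.9092 = 32.732 kPa
FS = 29.460 / 32.732 = 0.900

FS = 0.90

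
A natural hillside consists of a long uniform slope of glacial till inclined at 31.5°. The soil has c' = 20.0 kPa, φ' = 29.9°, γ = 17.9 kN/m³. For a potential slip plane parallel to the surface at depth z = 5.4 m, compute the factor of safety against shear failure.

FS = 1.40

For an infinite slope with a slip plane parallel to the surface (no pore pressure): FS = [c' + γz cos²β tanφ'] / [γz sinβ cosβ].
γz = 17.9·5.4 = 96.66 kN/m²
Numerator = 20.0 + 96.66·cos²31.5°·tan29.9° = 20.0 + 96.66·0.7270·0.5750 = 60.408 kPa
Denominator = 96.66·sin31.5°·cos31.5° = 96.66·0.5225·0.8526 = 43.062 kPa
FS = 60.408 / 43.062 = 1.403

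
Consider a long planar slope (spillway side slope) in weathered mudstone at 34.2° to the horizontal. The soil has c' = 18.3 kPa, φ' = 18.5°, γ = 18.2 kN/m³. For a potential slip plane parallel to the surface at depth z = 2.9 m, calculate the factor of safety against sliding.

For an infinite slope with a slip plane parallel to the surface (no pore pressure): FS = [c' + γz cos²β tanφ'] / [γz sinβ cosβ].
γz = 18.2·2.9 = 52.78 kN/m²
Numerator = 18.3 + 52.78·cos²34.2°·tan18.5° = 18.3 + 52.78·0.6841·0.3346 = 30.380 kPa
Denominator = 52.78·sin34.2°·cos34.2° = 52.78·0.5621·0.8271 = 24.537 kPa
FS = 30.380 / 24.537 = 1.238

FS = 1.24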